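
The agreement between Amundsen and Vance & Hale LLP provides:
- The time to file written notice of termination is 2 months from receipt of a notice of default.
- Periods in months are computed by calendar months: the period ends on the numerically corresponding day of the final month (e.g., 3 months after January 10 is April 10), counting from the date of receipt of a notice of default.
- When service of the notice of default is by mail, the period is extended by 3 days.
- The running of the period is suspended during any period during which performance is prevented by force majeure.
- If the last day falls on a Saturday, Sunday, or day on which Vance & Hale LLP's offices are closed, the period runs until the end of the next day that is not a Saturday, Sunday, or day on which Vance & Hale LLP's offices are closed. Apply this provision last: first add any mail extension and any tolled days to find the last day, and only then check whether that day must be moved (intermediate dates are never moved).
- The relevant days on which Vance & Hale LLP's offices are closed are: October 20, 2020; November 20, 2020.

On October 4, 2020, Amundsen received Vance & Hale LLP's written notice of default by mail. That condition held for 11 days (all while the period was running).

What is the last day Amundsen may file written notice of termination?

December 18, 2020

2 months after October 4, 2020 is December 4, 2020.
Service was by mail, adding 3 days: December 4, 2020 + 3 days = December 7, 2020.
Tolling adds 11 days: December 7, 2020 + 11 days = December 18, 2020.
December 18, 2020 is a Friday and not a day on which Vance & Hale LLP's offices are closed, so no extension applies.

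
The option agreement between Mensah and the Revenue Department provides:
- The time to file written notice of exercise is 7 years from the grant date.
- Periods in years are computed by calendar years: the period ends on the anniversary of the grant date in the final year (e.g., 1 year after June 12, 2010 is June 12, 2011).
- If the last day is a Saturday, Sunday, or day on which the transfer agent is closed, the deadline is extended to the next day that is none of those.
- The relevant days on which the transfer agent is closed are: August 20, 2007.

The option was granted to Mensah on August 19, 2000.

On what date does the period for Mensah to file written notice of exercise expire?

August 21, 2007

7 years after August 19, 2000 is August 19, 2007.
August 19, 2007 is Sunday; August 20, 2007 is a listed holiday. The next qualifying day is August 21, 2007.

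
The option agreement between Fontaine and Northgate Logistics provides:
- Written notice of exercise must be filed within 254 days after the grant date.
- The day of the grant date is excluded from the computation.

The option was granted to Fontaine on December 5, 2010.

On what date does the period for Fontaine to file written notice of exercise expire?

254 days after December 5, 2010 is August 16, 2011.

August 16, 2011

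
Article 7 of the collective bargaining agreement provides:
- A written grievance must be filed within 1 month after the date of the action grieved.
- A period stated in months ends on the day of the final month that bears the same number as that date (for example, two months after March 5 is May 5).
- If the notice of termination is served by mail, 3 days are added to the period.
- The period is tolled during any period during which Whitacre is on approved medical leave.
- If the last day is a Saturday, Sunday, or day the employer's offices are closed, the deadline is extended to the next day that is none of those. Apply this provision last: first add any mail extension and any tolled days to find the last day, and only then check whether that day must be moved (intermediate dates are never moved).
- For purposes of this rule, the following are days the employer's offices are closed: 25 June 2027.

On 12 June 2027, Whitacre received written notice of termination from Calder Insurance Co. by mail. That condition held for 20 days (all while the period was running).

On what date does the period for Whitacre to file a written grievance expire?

1 month after 12 June 2027 is July 12, 2027.
Service was by mail, adding 3 days: July 12, 2027 + 3 days = July 15, 2027.
Tolling adds 20 days: July 15, 2027 + 20 days = August 4, 2027.
August 4, 2027 is a Wednesday and not a day the employer's offices are closed, so no extension applies.

August 4, 2027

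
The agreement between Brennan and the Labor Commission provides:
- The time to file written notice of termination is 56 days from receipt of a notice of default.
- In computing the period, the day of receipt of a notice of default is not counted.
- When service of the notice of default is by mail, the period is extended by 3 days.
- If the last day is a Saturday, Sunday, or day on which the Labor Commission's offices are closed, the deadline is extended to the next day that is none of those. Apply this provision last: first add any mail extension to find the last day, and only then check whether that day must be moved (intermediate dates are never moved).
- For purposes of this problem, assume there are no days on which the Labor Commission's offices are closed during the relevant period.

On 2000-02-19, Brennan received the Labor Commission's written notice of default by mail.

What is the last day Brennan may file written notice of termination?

April 18, 2000

56 days after 2000-02-19 is April 15, 2000.
Service was by mail, adding 3 days: April 15, 2000 + 3 days = April 18, 2000.
April 18, 2000 is a Tuesday and not a day on which the Labor Commission's offices are closed, so no extension applies.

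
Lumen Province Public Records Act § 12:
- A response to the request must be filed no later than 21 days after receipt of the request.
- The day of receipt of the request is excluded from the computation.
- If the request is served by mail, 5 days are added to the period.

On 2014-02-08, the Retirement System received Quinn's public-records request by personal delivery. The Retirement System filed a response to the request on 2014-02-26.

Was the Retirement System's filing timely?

21 days after 2014-02-08 is March 1, 2014.
Service was not by mail, so no mail extension applies.
The deadline is March 1, 2014; the filing on February 26, 2014 is on or before that date.

Yes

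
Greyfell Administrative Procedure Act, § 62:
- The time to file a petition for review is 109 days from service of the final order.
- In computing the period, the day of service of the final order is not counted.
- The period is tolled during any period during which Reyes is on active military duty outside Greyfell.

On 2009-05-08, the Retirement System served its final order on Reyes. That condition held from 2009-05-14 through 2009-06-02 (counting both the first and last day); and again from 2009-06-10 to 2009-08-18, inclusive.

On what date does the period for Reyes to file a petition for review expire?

109 days after 2009-05-08 is August 25, 2009.
From May 14, 2009 through June 2, 2009 inclusive is 20 days; tolling adds 20 days: August 25, 2009 + 20 days = September 14, 2009.
From June 10, 2009 through August 18, 2009 inclusive is 70 days; tolling adds 70 days: September 14, 2009 + 70 days = November 23, 2009.

November 23, 2009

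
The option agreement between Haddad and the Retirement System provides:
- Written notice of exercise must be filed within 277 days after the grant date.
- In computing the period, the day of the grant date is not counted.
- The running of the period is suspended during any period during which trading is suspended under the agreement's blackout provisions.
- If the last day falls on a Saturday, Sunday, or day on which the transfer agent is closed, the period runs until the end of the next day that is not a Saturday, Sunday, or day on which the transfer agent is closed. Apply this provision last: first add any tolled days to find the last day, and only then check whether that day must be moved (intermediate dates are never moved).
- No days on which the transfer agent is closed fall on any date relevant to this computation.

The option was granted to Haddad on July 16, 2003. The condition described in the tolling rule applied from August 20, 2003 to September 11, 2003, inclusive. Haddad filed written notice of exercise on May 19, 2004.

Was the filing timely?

No

277 days after July 16, 2003 is April 18, 2004.
From August 20, 2003 through September 11, 2003 inclusive is 23 days; tolling adds 23 days: April 18, 2004 + 23 days = May 11, 2004.
May 11, 2004 is a Tuesday and not a day on which the transfer agent is closed, so no extension applies.
The deadline is May 11, 2004; the filing on May 19, 2004 is after that date.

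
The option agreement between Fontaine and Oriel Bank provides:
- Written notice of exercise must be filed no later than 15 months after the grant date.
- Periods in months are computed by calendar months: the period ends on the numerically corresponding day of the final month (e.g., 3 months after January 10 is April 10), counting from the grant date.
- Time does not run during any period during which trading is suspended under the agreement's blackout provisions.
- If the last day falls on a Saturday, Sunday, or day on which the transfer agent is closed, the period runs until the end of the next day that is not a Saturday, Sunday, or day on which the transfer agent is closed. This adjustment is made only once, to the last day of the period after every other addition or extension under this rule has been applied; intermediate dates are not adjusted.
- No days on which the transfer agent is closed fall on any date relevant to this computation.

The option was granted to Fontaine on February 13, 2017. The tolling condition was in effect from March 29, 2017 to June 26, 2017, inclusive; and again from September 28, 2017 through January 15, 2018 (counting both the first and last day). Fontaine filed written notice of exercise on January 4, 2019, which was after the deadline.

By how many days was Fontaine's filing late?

15 months after February 13, 2017 is May 13, 2018.
From March 29, 2017 through June 26, 2017 inclusive is 90 days; tolling adds 90 days: May 13, 2018 + 90 days = August 11, 2018.
From September 28, 2017 through January 15, 2018 inclusive is 110 days; tolling adds 110 days: August 11, 2018 + 110 days = November 29, 2018.
November 29, 2018 is a Thursday and not a day on which the transfer agent is closed, so no extension applies.
The deadline is November 29, 2018; from November 29, 2018 to January 4, 2019 is 36 days.

36 days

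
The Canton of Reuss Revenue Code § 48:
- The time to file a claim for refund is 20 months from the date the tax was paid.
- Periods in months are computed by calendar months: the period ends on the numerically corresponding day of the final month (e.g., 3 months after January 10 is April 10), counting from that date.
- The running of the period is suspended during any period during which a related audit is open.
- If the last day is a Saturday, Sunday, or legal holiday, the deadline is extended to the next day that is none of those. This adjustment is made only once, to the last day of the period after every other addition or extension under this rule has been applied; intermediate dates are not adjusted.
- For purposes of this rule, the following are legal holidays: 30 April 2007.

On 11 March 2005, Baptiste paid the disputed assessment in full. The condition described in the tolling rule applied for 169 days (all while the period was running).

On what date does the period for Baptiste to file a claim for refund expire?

20 months after 11 March 2005 is November 11, 2006.
Tolling adds 169 days: November 11, 2006 + 169 days = April 29, 2007.
April 29, 2007 is Sunday; April 30, 2007 is a listed holiday. The next qualifying day is May 1, 2007.

May 1, 2007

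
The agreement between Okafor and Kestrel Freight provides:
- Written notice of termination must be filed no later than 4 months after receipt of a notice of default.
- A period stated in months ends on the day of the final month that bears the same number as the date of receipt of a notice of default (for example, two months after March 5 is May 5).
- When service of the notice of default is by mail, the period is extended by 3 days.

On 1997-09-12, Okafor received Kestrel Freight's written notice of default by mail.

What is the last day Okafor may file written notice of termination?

January 15, 1998

4 months after 1997-09-12 is January 12, 1998.
Service was by mail, adding 3 days: January 12, 1998 + 3 days = January 15, 1998.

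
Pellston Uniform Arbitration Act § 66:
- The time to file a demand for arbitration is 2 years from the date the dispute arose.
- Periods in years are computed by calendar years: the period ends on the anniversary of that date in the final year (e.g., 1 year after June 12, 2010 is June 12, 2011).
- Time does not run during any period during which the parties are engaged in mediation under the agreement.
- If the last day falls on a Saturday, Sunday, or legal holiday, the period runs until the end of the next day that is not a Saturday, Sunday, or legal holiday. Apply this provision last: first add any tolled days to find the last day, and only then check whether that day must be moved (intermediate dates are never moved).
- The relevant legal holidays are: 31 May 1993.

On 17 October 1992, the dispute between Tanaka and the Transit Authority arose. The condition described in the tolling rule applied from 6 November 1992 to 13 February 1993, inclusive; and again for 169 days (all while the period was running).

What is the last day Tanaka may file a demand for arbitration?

July 13, 1995

2 years after 17 October 1992 is October 17, 1994.
From November 6, 1992 through February 13, 1993 inclusive is 100 days; tolling adds 100 days: October 17, 1994 + 100 days = January 25, 1995.
Tolling adds 169 days: January 25, 1995 + 169 days = July 13, 1995.
July 13, 1995 is a Thursday and not a legal holiday, so no extension applies.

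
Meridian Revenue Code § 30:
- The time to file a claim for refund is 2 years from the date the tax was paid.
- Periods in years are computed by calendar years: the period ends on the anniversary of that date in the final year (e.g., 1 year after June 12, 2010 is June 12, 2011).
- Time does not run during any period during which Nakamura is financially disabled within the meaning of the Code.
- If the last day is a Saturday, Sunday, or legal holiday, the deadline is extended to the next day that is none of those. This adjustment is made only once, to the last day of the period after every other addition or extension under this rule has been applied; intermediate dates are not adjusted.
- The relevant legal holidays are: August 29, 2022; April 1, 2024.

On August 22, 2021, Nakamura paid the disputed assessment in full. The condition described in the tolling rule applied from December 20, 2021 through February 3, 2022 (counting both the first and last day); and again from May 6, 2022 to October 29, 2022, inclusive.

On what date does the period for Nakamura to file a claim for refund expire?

2 years after August 22, 2021 is August 22, 2023.
From December 20, 2021 through February 3, 2022 inclusive is 46 days; tolling adds 46 days: August 22, 2023 + 46 days = October 7, 2023.
From May 6, 2022 through October 29, 2022 inclusive is 177 days; tolling adds 177 days: October 7, 2023 + 177 days = April 1, 2024.
April 1, 2024 is a listed holiday. The next qualifying day is April 2, 2024.

April 2, 2024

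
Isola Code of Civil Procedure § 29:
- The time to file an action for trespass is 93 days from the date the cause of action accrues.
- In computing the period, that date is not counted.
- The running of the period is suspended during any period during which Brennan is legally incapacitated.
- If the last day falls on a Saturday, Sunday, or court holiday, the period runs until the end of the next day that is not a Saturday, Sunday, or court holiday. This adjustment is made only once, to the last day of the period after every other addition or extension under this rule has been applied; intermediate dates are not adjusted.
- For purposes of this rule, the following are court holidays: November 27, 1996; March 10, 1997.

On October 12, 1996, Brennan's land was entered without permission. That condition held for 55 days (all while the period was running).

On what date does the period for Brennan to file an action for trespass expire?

March 11, 1997

93 days after October 12, 1996 is January 13, 1997.
Tolling adds 55 days: January 13, 1997 + 55 days = March 9, 1997.
March 9, 1997 is Sunday; March 10, 1997 is a listed holiday. The next qualifying day is March 11, 1997.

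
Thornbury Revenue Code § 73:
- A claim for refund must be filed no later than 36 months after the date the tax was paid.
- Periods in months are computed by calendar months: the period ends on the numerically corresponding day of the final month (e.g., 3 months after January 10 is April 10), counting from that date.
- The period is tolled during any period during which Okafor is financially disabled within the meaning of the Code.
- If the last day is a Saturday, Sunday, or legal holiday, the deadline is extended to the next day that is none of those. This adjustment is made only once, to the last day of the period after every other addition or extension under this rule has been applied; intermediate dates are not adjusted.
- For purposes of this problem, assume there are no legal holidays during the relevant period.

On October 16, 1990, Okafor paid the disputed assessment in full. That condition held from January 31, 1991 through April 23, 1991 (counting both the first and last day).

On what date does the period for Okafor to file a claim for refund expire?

36 months after October 16, 1990 is October 16, 1993.
From January 31, 1991 through April 23, 1991 inclusive is 83 days; tolling adds 83 days: October 16, 1993 + 83 days = January 7, 1994.
January 7, 1994 is a Friday and not a legal holiday, so no extension applies.

January 7, 1994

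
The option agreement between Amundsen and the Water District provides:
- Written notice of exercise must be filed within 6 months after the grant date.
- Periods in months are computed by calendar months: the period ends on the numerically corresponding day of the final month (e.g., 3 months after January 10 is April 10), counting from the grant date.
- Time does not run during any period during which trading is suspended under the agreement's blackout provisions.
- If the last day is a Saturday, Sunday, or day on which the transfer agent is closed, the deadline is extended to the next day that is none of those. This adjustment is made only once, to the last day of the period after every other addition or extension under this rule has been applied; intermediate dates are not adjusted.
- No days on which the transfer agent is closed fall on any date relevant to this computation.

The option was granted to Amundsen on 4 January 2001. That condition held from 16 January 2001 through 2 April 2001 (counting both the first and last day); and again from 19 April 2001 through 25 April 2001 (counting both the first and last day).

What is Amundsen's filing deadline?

6 months after 4 January 2001 is July 4, 2001.
From January 16, 2001 through April 2, 2001 inclusive is 77 days; tolling adds 77 days: July 4, 2001 + 77 days = September 19, 2001.
From April 19, 2001 through April 25, 2001 inclusive is 7 days; tolling adds 7 days: September 19, 2001 + 7 days = September 26, 2001.
September 26, 2001 is a Wednesday and not a day on which the transfer agent is closed, so no extension applies.

September 26, 2001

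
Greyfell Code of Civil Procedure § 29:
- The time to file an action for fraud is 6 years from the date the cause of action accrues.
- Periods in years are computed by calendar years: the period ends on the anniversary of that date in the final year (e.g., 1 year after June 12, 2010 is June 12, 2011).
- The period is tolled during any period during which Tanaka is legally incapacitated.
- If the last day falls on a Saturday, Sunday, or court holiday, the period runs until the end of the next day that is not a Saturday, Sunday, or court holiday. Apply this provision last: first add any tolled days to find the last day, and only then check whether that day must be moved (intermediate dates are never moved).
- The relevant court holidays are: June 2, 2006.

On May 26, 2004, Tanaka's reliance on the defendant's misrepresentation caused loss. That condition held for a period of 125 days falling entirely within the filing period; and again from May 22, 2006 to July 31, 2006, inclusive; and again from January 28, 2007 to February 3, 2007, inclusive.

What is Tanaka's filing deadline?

December 15, 2010

6 years after May 26, 2004 is May 26, 2010.
Tolling adds 125 days: May 26, 2010 + 125 days = September 28, 2010.
From May 22, 2006 through July 31, 2006 inclusive is 71 days; tolling adds 71 days: September 28, 2010 + 71 days = December 8, 2010.
From January 28, 2007 through February 3, 2007 inclusive is 7 days; tolling adds 7 days: December 8, 2010 + 7 days = December 15, 2010.
December 15, 2010 is a Wednesday and not a court holiday, so no extension applies.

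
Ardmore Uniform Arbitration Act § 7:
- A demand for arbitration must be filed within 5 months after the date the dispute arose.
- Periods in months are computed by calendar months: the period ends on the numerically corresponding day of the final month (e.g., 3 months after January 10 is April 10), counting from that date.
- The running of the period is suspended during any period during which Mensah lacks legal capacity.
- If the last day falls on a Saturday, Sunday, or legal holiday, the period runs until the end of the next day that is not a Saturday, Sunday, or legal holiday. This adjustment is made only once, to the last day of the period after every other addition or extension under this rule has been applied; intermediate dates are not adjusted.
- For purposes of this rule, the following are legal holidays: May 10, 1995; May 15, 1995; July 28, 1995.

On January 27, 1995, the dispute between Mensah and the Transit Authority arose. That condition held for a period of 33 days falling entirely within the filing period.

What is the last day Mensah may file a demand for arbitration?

July 31, 1995

5 months after January 27, 1995 is June 27, 1995.
Tolling adds 33 days: June 27, 1995 + 33 days = July 30, 1995.
July 30, 1995 is Sunday. The next qualifying day is July 31, 1995.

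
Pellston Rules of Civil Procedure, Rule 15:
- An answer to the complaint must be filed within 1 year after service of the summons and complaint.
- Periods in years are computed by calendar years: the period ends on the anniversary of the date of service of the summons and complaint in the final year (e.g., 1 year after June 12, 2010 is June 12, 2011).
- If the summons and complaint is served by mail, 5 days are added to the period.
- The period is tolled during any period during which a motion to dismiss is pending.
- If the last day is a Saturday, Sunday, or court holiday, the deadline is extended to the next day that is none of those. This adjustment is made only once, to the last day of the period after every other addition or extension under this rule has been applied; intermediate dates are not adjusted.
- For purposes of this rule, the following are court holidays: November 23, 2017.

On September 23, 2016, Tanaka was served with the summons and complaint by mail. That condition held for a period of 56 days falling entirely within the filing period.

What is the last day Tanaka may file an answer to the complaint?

1 year after September 23, 2016 is September 23, 2017.
Service was by mail, adding 5 days: September 23, 2017 + 5 days = September 28, 2017.
Tolling adds 56 days: September 28, 2017 + 56 days = November 23, 2017.
November 23, 2017 is a listed holiday. The next qualifying day is November 24, 2017.

November 24, 2017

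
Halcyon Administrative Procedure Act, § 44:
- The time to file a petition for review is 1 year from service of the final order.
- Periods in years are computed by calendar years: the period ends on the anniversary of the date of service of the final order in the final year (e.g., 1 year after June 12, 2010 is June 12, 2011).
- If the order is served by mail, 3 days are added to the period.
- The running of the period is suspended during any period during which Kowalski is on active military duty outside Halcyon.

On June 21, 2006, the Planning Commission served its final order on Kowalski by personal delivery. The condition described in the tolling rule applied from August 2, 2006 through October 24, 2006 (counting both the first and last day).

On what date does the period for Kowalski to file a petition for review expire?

September 13, 2007

1 year after June 21, 2006 is June 21, 2007.
Service was not by mail, so no mail extension applies.
From August 2, 2006 through October 24, 2006 inclusive is 84 days; tolling adds 84 days: June 21, 2007 + 84 days = September 13, 2007.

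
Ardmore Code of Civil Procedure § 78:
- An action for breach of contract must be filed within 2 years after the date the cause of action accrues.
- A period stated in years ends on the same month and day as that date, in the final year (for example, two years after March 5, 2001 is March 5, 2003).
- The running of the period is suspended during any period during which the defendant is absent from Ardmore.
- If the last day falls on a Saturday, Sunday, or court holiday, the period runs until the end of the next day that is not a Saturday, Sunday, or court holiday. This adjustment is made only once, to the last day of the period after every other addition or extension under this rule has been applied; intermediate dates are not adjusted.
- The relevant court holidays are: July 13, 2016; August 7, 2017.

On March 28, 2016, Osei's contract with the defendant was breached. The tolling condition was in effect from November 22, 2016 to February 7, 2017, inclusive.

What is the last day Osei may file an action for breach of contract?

June 14, 2018

2 years after March 28, 2016 is March 28, 2018.
From November 22, 2016 through February 7, 2017 inclusive is 78 days; tolling adds 78 days: March 28, 2018 + 78 days = June 14, 2018.
June 14, 2018 is a Thursday and not a court holiday, so no extension applies.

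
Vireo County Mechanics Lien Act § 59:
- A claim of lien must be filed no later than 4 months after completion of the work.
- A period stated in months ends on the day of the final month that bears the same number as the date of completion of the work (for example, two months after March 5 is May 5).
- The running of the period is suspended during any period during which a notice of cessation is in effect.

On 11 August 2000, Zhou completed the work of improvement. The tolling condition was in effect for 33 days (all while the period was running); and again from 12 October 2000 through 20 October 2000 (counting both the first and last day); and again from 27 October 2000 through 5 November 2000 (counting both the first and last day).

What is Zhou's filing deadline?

February 1, 2001

4 months after 11 August 2000 is December 11, 2000.
Tolling adds 33 days: December 11, 2000 + 33 days = January 13, 2001.
From October 12, 2000 through October 20, 2000 inclusive is 9 days; tolling adds 9 days: January 13, 2001 + 9 days = January 22, 2001.
From October 27, 2000 through November 5, 2000 inclusive is 10 days; tolling adds 10 days: January 22, 2001 + 10 days = February 1, 2001.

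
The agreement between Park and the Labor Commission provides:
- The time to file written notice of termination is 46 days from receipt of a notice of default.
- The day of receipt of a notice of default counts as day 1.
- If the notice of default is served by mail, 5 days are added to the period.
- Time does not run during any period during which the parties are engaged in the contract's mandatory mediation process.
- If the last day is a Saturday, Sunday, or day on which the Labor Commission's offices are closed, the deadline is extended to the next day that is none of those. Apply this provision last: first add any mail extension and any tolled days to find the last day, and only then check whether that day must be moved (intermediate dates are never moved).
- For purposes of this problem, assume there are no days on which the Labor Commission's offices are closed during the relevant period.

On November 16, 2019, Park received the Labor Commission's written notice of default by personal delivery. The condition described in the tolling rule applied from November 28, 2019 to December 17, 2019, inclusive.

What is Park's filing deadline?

January 20, 2020

Counting November 16, 2019 as day 1, day 46 is December 31, 2019.
Service was not by mail, so no mail extension applies.
From November 28, 2019 through December 17, 2019 inclusive is 20 days; tolling adds 20 days: December 31, 2019 + 20 days = January 20, 2020.
January 20, 2020 is a Monday and not a day on which the Labor Commission's offices are closed, so no extension applies.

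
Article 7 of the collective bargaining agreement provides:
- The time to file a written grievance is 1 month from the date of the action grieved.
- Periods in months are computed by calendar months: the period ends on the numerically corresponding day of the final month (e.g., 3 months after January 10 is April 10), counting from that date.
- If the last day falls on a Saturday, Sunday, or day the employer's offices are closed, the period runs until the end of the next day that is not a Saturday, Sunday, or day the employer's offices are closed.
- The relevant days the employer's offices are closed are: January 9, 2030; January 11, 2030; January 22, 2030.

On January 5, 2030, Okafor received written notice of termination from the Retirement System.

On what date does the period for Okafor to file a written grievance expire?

February 5, 2030

1 month after January 5, 2030 is February 5, 2030.
February 5, 2030 is a Tuesday and not a day the employer's offices are closed, so no extension applies.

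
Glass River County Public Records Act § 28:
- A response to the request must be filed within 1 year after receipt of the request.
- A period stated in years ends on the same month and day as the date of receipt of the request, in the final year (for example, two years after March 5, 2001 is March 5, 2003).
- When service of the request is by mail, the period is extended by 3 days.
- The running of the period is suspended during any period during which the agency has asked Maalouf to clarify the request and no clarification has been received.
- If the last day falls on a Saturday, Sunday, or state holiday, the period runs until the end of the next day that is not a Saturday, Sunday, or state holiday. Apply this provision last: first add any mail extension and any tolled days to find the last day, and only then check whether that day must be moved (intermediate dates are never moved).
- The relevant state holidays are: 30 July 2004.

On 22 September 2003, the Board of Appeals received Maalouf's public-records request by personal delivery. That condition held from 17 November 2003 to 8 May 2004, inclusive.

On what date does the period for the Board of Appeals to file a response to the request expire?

1 year after 22 September 2003 is September 22, 2004.
Service was not by mail, so no mail extension applies.
From November 17, 2003 through May 8, 2004 inclusive is 174 days; tolling adds 174 days: September 22, 2004 + 174 days = March 15, 2005.
March 15, 2005 is a Tuesday and not a state holiday, so no extension applies.

March 15, 2005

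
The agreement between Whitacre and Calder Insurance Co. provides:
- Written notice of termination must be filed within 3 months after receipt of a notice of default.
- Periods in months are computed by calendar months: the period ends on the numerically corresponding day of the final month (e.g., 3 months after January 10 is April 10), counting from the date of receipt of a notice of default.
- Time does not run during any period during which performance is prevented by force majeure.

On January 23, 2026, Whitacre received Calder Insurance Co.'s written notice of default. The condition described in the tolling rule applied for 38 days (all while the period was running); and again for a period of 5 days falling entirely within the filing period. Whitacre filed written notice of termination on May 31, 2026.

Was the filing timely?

3 months after January 23, 2026 is April 23, 2026.
Tolling adds 38 days: April 23, 2026 + 38 days = May 31, 2026.
Tolling adds 5 days: May 31, 2026 + 5 days = June 5, 2026.
The deadline is June 5, 2026; the filing on May 31, 2026 is on or before that date.

Yes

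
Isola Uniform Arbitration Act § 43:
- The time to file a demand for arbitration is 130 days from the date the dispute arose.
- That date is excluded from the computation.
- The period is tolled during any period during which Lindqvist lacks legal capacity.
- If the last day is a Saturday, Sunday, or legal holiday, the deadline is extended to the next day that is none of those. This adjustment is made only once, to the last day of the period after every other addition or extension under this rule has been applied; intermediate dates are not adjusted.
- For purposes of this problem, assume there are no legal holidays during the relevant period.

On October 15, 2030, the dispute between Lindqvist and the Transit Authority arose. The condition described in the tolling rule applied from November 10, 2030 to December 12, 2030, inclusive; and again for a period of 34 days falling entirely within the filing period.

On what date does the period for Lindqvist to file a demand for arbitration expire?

April 30, 2031

130 days after October 15, 2030 is February 22, 2031.
From November 10, 2030 through December 12, 2030 inclusive is 33 days; tolling adds 33 days: February 22, 2031 + 33 days = March 27, 2031.
Tolling adds 34 days: March 27, 2031 + 34 days = April 30, 2031.
April 30, 2031 is a Wednesday and not a legal holiday, so no extension applies.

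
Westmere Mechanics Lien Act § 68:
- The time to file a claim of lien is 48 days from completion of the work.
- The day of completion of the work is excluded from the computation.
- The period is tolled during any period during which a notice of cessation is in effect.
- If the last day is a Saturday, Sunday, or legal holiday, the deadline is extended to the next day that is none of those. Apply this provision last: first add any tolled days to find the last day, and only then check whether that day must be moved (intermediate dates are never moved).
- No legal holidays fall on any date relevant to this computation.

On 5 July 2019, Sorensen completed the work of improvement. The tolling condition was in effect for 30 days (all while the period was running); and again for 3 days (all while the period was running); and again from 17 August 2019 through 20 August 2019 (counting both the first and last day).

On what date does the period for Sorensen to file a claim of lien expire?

September 30, 2019

48 days after 5 July 2019 is August 22, 2019.
Tolling adds 30 days: August 22, 2019 + 30 days = September 21, 2019.
Tolling adds 3 days: September 21, 2019 + 3 days = September 24, 2019.
From August 17, 2019 through August 20, 2019 inclusive is 4 days; tolling adds 4 days: September 24, 2019 + 4 days = September 28, 2019.
September 28, 2019 is Saturday; September 29, 2019 is Sunday. The next qualifying day is September 30, 2019.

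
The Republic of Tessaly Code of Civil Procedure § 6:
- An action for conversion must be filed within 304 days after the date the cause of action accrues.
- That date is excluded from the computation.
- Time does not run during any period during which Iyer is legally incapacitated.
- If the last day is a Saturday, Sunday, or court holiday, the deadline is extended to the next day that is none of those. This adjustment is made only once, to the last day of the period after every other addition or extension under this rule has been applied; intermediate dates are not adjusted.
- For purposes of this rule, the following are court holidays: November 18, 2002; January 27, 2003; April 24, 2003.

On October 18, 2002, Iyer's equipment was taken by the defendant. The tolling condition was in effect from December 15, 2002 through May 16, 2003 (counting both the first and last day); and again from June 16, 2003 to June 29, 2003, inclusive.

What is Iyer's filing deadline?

February 2, 2004

304 days after October 18, 2002 is August 18, 2003.
From December 15, 2002 through May 16, 2003 inclusive is 153 days; tolling adds 153 days: August 18, 2003 + 153 days = January 18, 2004.
From June 16, 2003 through June 29, 2003 inclusive is 14 days; tolling adds 14 days: January 18, 2004 + 14 days = February 1, 2004.
February 1, 2004 is Sunday. The next qualifying day is February 2, 2004.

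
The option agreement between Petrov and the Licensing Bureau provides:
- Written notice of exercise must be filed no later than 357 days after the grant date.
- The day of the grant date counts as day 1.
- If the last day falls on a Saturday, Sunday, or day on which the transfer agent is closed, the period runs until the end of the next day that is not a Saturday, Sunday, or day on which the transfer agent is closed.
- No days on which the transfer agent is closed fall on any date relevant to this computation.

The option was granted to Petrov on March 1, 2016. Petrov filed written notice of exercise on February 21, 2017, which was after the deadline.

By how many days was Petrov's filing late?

1 day

Counting March 1, 2016 as day 1, day 357 is February 20, 2017.
February 20, 2017 is a Monday and not a day on which the transfer agent is closed, so no extension applies.
The deadline is February 20, 2017; from February 20, 2017 to February 21, 2017 is 1 days.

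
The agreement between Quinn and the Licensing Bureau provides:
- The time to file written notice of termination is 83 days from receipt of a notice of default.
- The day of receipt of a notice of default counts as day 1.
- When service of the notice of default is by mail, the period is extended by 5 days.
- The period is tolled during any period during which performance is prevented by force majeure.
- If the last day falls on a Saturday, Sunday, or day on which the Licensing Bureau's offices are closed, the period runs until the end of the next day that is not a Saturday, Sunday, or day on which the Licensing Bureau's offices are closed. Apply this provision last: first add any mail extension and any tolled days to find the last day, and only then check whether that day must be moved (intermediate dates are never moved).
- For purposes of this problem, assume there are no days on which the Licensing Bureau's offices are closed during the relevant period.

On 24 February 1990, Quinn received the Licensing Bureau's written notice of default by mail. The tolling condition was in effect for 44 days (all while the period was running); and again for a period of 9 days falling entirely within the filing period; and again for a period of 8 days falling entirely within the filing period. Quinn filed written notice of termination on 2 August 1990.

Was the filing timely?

Counting 24 February 1990 as day 1, day 83 is May 17, 1990.
Service was by mail, adding 5 days: May 17, 1990 + 5 days = May 22, 1990.
Tolling adds 44 days: May 22, 1990 + 44 days = July 5, 1990.
Tolling adds 9 days: July 5, 1990 + 9 days = July 14, 1990.
Tolling adds 8 days: July 14, 1990 + 8 days = July 22, 1990.
July 22, 1990 is Sunday. The next qualifying day is July 23, 1990.
The deadline is July 23, 1990; the filing on August 2, 1990 is after that date.

No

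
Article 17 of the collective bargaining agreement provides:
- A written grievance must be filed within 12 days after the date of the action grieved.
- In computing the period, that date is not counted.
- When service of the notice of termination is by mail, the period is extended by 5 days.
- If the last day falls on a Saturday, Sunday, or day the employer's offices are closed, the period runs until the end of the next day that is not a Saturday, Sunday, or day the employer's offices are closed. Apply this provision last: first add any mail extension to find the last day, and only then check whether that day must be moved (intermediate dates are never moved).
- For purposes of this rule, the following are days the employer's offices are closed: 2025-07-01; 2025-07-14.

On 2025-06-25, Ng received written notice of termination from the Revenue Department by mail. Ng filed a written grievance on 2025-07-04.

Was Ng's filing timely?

12 days after 2025-06-25 is July 7, 2025.
Service was by mail, adding 5 days: July 7, 2025 + 5 days = July 12, 2025.
July 12, 2025 is Saturday; July 13, 2025 is Sunday; July 14, 2025 is a listed holiday. The next qualifying day is July 15, 2025.
The deadline is July 15, 2025; the filing on July 4, 2025 is on or before that date.

Yes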